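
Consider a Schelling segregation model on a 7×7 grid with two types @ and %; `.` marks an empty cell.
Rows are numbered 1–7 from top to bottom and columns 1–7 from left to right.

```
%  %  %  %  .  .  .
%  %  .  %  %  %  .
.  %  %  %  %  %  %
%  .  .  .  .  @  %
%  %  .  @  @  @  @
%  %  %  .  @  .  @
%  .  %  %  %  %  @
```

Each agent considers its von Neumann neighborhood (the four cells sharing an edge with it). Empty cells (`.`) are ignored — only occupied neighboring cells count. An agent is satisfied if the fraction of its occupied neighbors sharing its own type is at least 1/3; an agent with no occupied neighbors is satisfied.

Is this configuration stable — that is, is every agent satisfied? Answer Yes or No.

Row 1: (1,1)% 2/2 ✓ · (1,2)% 3/3 ✓ · (1,3)% 2/2 ✓ · (1,4)% 2/2 ✓
Row 2: (2,1)% 2/2 ✓ · (2,2)% 3/3 ✓ · (2,4)% 3/3 ✓ · (2,5)% 3/3 ✓ · (2,6)% 2/2 ✓
Row 3: (3,2)% 2/2 ✓ · (3,3)% 2/2 ✓ · (3,4)% 3/3 ✓ · (3,5)% 3/3 ✓ · (3,6)% 3/4 ✓ · (3,7)% 2/2 ✓
Row 4: (4,1)% 1/1 ✓ · (4,6)@ 1/3 ✓ · (4,7)% 1/3 ✓
Row 5: (5,1)% 3/3 ✓ · (5,2)% 2/2 ✓ · (5,4)@ 1/1 ✓ · (5,5)@ 3/3 ✓ · (5,6)@ 3/3 ✓ · (5,7)@ 2/3 ✓
Row 6: (6,1)% 3/3 ✓ · (6,2)% 3/3 ✓ · (6,3)% 2/2 ✓ · (6,5)@ 1/2 ✓ · (6,7)@ 2/2 ✓
Row 7: (7,1)% 1/1 ✓ · (7,3)% 2/2 ✓ · (7,4)% 2/2 ✓ · (7,5)% 2/3 ✓ · (7,6)% 1/2 ✓ · (7,7)@ 1/2 ✓
All meet the threshold, so the configuration is stable.

Yes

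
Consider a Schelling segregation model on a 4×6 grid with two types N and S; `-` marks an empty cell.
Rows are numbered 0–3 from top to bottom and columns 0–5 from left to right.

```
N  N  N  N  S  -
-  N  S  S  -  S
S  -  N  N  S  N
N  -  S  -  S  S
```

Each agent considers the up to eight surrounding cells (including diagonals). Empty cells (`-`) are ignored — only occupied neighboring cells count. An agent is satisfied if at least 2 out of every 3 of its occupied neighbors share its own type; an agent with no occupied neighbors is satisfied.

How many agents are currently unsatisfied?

11

Row 0: (0,0)N 2/2 ok · (0,1)N 3/4 ok · (0,2)N 3/5 unhappy · (0,3)N 1/4 unhappy · (0,4)S 2/3 ok
Row 1: (1,1)N 4/6 ok · (1,2)S 1/7 unhappy · (1,3)S 3/7 unhappy · (1,5)S 2/3 ok
Row 2: (2,0)S 0/2 unhappy · (2,2)N 2/5 unhappy · (2,3)N 1/6 unhappy · (2,4)S 4/6 ok · (2,5)N 0/4 unhappy
Row 3: (3,0)N 0/1 unhappy · (3,2)S 0/2 unhappy · (3,4)S 2/4 unhappy · (3,5)S 2/3 ok
Unsatisfied: (0,2), (0,3), (1,2), (1,3), (2,0), (2,2), (2,3), (2,5), (3,0), (3,2), (3,4) — 11 in total.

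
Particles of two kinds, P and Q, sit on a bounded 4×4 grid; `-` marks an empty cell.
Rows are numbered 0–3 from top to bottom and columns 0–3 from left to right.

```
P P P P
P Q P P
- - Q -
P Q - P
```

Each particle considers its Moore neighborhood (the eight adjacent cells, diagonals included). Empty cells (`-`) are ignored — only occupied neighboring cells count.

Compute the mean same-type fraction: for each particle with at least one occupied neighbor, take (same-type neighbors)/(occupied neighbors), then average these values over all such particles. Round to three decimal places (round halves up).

Row 0: (0,0)P 2/3 · (0,1)P 4/5 · (0,2)P 4/5 · (0,3)P 3/3
Row 1: (1,0)P 2/3 · (1,1)Q 1/6 · (1,2)P 4/6 · (1,3)P 3/4
Row 2: (2,2)Q 2/5
Row 3: (3,0)P 0/1 · (3,1)Q 1/2 · (3,3)P 0/1
Sum over 12 particles: 2/3 + 4/5 + 4/5 + 3/3 + 2/3 + 1/6 + 4/6 + 3/4 + 2/5 + 0/1 + 1/2 + 0/1 = 77/12; mean = 77/12 ÷ 12 = 77/144 = 0.534722… → 0.535.

0.535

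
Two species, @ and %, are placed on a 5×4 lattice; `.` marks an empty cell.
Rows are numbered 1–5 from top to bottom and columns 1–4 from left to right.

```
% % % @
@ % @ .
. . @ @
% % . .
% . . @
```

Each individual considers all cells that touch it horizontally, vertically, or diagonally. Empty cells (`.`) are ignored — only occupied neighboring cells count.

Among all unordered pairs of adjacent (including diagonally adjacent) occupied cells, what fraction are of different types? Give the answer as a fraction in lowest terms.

Scan each occupied cell's neighbors to the right and below (and the two forward diagonals) so each pair is counted once.
From row 1: 5 unlike of 11 pairs (running 5/11).
From row 2: 3 unlike of 5 pairs (running 8/16).
From row 3: 1 unlike of 2 pairs (running 9/18).
From row 4: 0 unlike of 3 pairs (running 9/21).
Total adjacent occupied pairs: 21; unlike-type pairs: 9.
9/21 reduces to 3/7.

3/7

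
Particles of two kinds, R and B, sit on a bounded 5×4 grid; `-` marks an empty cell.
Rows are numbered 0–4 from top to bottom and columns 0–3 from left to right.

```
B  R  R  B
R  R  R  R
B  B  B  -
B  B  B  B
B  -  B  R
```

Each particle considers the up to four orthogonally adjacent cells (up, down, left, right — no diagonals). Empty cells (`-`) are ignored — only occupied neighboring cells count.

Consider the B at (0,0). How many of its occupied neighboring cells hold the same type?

0

Occupied neighbors of (0,0): (1,0)=R, (0,1)=R.
Same type (B): 0 of 2.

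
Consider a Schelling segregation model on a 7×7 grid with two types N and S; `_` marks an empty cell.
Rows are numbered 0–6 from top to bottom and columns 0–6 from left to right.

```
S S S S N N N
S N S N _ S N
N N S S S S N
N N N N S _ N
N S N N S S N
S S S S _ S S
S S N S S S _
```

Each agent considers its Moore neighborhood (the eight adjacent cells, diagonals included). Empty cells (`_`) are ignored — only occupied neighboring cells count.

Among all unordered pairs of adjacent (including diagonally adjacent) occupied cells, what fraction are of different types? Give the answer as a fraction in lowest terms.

Scan each occupied cell's neighbors to the right and below (and the two forward diagonals) so each pair is counted once.
From row 0: 9 unlike of 22 pairs (running 9/22).
From row 1: 13 unlike of 20 pairs (running 22/42).
From row 2: 9 unlike of 22 pairs (running 31/64).
From row 3: 7 unlike of 20 pairs (running 38/84).
From row 4: 13 unlike of 22 pairs (running 51/106).
From row 5: 3 unlike of 18 pairs (running 54/124).
From row 6: 2 unlike of 5 pairs (running 56/129).
Total adjacent occupied pairs: 129; unlike-type pairs: 56.
56/129 is already in lowest terms.

56/129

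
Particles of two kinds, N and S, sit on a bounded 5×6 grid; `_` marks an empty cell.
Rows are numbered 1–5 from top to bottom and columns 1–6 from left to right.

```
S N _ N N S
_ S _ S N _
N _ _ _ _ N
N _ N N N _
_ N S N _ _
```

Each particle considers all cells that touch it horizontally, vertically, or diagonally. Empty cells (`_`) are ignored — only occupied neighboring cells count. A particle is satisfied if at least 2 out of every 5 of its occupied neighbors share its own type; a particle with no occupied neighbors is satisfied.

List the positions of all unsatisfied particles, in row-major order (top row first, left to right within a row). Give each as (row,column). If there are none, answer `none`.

(1,1)S 1/2 ok
(1,2)N 0/2 unhappy
(1,4)N 2/3 ok
(1,5)N 2/4 ok
(1,6)S 0/2 unhappy
(2,2)S 1/3 unhappy
(2,4)S 0/3 unhappy
(2,5)N 3/5 ok
(3,1)N 1/2 ok
(3,6)N 2/2 ok
(4,1)N 2/2 ok
(4,3)N 3/4 ok
(4,4)N 3/4 ok
(4,5)N 3/3 ok
(5,2)N 2/3 ok
(5,3)S 0/4 unhappy
(5,4)N 3/4 ok

(1,2), (1,6), (2,2), (2,4), (5,3)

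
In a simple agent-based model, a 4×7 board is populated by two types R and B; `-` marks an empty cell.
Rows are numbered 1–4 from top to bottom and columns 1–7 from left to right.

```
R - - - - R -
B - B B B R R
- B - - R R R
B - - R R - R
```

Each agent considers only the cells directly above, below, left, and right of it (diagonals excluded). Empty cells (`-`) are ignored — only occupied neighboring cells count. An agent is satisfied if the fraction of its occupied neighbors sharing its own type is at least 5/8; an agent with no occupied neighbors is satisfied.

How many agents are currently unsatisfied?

(1,1)R 0/1 ✗
(1,6)R 1/1 ✓
(2,1)B 0/1 ✗
(2,3)B 1/1 ✓
(2,4)B 2/2 ✓
(2,5)B 1/3 ✗
(2,6)R 3/4 ✓
(2,7)R 2/2 ✓
(3,2)B 0/0 ✓
(3,5)R 2/3 ✓
(3,6)R 3/3 ✓
(3,7)R 3/3 ✓
(4,1)B 0/0 ✓
(4,4)R 1/1 ✓
(4,5)R 2/2 ✓
(4,7)R 1/1 ✓
Unsatisfied: (1,1), (2,1), (2,5) — 3 in total.

3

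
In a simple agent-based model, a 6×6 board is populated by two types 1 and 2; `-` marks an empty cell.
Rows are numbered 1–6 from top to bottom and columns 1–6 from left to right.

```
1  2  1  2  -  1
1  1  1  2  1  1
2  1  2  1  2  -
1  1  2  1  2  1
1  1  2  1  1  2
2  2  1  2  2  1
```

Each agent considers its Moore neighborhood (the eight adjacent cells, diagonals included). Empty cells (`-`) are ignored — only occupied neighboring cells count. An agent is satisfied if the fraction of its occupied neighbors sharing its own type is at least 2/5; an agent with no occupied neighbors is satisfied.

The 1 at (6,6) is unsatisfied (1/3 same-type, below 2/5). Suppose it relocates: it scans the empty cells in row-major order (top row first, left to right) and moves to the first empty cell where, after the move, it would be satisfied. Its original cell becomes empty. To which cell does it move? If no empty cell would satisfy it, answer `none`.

(1,5)

Vacating (6,6). Empty cells in order:
  (1,5): 3/5 same-type → satisfied — stop here.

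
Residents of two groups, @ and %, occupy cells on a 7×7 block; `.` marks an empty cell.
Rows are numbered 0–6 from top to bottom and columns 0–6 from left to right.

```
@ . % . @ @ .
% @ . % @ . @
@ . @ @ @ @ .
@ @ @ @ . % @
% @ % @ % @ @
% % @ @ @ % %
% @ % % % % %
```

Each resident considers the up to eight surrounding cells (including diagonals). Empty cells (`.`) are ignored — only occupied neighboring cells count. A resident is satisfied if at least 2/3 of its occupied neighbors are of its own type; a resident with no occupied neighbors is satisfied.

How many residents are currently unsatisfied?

(0,0)@ 1/2 not
(0,2)% 1/2 not
(0,4)@ 2/3 satisfied
(0,5)@ 3/3 satisfied
(1,0)% 0/3 not
(1,1)@ 3/5 not
(1,3)% 1/6 not
(1,4)@ 5/6 satisfied
(1,6)@ 2/2 satisfied
(2,0)@ 3/4 satisfied
(2,2)@ 5/6 satisfied
(2,3)@ 5/6 satisfied
(2,4)@ 4/6 satisfied
(2,5)@ 4/5 satisfied
(3,0)@ 3/4 satisfied
(3,1)@ 5/7 satisfied
(3,2)@ 6/7 satisfied
(3,3)@ 5/7 satisfied
(3,5)% 1/6 not
(3,6)@ 3/4 satisfied
(4,0)% 2/5 not
(4,1)@ 4/8 not
(4,2)% 1/8 not
(4,3)@ 5/7 satisfied
(4,4)% 2/7 not
(4,5)@ 3/7 not
(4,6)@ 2/5 not
(5,0)% 3/5 not
(5,1)% 5/8 not
(5,2)@ 4/8 not
(5,3)@ 3/8 not
(5,4)@ 3/8 not
(5,5)% 5/8 not
(5,6)% 3/5 not
(6,0)% 2/3 satisfied
(6,1)@ 1/5 not
(6,2)% 2/5 not
(6,3)% 2/5 not
(6,4)% 3/5 not
(6,5)% 4/5 satisfied
(6,6)% 3/3 satisfied
Unsatisfied: (0,0), (0,2), (1,0), (1,1), (1,3), (3,5), (4,0), (4,1), (4,2), (4,4), (4,5), (4,6), (5,0), (5,1), (5,2), (5,3), (5,4), (5,5), (5,6), (6,1), (6,2), (6,3), (6,4) — 23 in total.

23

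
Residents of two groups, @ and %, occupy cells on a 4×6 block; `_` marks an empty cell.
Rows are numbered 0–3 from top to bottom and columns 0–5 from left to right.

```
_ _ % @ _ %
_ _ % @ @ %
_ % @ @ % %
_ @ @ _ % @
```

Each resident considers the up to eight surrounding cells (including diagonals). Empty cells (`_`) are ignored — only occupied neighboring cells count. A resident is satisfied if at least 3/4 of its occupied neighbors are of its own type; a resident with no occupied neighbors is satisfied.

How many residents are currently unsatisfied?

Row 0: (0,2)% 1/3 not · (0,3)@ 2/4 not · (0,5)% 1/2 not
Row 1: (1,2)% 2/6 not · (1,3)@ 4/7 not · (1,4)@ 3/7 not · (1,5)% 3/4 satisfied
Row 2: (2,1)% 1/4 not · (2,2)@ 4/6 not · (2,3)@ 4/7 not · (2,4)% 3/7 not · (2,5)% 3/5 not
Row 3: (3,1)@ 2/3 not · (3,2)@ 3/4 satisfied · (3,4)% 2/4 not · (3,5)@ 0/3 not
Unsatisfied: (0,2), (0,3), (0,5), (1,2), (1,3), (1,4), (2,1), (2,2), (2,3), (2,4), (2,5), (3,1), (3,4), (3,5) — 14 in total.

14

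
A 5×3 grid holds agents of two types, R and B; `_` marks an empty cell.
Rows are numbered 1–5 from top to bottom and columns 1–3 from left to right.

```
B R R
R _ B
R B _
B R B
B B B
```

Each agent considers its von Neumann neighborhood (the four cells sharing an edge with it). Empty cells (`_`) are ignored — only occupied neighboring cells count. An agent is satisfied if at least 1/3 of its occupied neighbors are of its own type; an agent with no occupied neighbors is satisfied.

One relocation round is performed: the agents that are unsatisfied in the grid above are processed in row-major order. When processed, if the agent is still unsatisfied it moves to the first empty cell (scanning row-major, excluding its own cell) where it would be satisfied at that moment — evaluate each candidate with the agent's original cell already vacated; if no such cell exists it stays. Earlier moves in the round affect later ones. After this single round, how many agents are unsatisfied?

Initially unsatisfied (in order): (1,1), (2,3), (3,2), (4,2).
  (1,1) → (2,2).
  (2,3): now satisfied by earlier moves; stays.
  (3,2): now satisfied by earlier moves; stays.
  (4,2) → (1,1).
Resulting grid:
R R R
R B B
R B _
B _ B
B B B
All satisfied now.

0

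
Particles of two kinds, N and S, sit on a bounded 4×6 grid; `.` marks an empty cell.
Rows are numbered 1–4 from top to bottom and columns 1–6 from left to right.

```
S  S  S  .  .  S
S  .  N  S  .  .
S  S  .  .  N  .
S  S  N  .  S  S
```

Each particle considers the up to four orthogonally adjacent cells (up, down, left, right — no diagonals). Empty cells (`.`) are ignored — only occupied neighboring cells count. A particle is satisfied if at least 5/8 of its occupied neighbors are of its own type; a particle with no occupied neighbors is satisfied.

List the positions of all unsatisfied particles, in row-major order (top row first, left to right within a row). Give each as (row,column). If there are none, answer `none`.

(1,1)S 2/2 ok
(1,2)S 2/2 ok
(1,3)S 1/2 unhappy
(1,6)S 0/0 ok
(2,1)S 2/2 ok
(2,3)N 0/2 unhappy
(2,4)S 0/1 unhappy
(3,1)S 3/3 ok
(3,2)S 2/2 ok
(3,5)N 0/1 unhappy
(4,1)S 2/2 ok
(4,2)S 2/3 ok
(4,3)N 0/1 unhappy
(4,5)S 1/2 unhappy
(4,6)S 1/1 ok

(1,3), (2,3), (2,4), (3,5), (4,3), (4,5)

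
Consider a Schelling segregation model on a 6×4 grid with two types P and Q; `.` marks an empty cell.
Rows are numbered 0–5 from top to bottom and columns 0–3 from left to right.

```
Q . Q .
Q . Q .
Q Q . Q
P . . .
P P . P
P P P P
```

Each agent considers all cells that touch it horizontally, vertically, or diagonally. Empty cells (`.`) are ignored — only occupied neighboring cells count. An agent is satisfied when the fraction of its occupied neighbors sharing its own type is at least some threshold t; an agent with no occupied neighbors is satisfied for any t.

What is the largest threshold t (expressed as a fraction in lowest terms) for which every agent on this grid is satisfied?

1/2

Row 0: (0,0)Q 1/1 · (0,2)Q 1/1
Row 1: (1,0)Q 3/3 · (1,2)Q 3/3
Row 2: (2,0)Q 2/3 · (2,1)Q 3/4 · (2,3)Q 1/1
Row 3: (3,0)P 2/4
Row 4: (4,0)P 4/4 · (4,1)P 5/5 · (4,3)P 2/2
Row 5: (5,0)P 3/3 · (5,1)P 4/4 · (5,2)P 4/4 · (5,3)P 2/2
The smallest same-type fraction is 2/4 at (3,0), which reduces to 1/2. Any threshold above that leaves this agent unsatisfied.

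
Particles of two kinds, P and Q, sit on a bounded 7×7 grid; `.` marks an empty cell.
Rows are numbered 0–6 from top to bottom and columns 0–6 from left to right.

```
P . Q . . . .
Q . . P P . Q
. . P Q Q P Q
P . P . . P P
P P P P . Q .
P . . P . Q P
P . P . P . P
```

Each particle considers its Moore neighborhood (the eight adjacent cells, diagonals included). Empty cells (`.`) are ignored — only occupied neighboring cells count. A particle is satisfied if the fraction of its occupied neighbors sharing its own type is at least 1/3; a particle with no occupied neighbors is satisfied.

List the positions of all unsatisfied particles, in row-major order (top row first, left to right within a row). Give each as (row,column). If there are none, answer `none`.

(0,0), (0,2), (1,0), (2,3), (2,4), (2,6), (4,5), (5,5)

(0,0)P 0/1 ✗
(0,2)Q 0/1 ✗
(1,0)Q 0/1 ✗
(1,3)P 2/5 ✓
(1,4)P 2/4 ✓
(1,6)Q 1/2 ✓
(2,2)P 2/3 ✓
(2,3)Q 1/5 ✗
(2,4)Q 1/5 ✗
(2,5)P 3/6 ✓
(2,6)Q 1/4 ✗
(3,0)P 2/2 ✓
(3,2)P 4/5 ✓
(3,5)P 2/5 ✓
(3,6)P 2/4 ✓
(4,0)P 3/3 ✓
(4,1)P 5/5 ✓
(4,2)P 4/4 ✓
(4,3)P 3/3 ✓
(4,5)Q 1/4 ✗
(5,0)P 3/3 ✓
(5,3)P 4/4 ✓
(5,5)Q 1/4 ✗
(5,6)P 1/3 ✓
(6,0)P 1/1 ✓
(6,2)P 1/1 ✓
(6,4)P 1/2 ✓
(6,6)P 1/2 ✓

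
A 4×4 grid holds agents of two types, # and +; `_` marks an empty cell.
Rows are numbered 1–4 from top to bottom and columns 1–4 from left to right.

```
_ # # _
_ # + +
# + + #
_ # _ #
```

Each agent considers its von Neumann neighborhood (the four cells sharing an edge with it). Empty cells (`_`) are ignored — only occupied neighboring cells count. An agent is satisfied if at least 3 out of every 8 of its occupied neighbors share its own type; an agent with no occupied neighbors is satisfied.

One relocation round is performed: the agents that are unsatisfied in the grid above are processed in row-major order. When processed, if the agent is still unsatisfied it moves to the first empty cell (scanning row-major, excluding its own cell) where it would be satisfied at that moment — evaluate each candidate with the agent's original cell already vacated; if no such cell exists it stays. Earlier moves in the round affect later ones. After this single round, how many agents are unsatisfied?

Initially unsatisfied (in order): (2,2), (3,1), (3,2), (3,4), (4,2).
  (2,2) → (1,1).
  (3,1) → (1,4).
  (3,2): now satisfied by earlier moves; stays.
  (3,4) → (2,1).
  (4,2) → (2,2).
Resulting grid:
# # # #
# # + +
_ + + _
_ _ _ #
All satisfied now.

0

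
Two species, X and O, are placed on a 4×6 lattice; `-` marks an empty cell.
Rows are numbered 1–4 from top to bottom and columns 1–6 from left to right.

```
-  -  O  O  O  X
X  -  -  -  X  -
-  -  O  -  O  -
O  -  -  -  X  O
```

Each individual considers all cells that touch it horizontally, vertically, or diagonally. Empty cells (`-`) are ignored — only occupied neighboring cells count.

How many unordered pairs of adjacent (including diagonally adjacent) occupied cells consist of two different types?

Scan each occupied cell's neighbors to the right and below (and the two forward diagonals) so each pair is counted once.
From row 1: 3 unlike of 6 pairs (running 3/6).
From row 2: 1 unlike of 1 pairs (running 4/7).
From row 3: 1 unlike of 2 pairs (running 5/9).
From row 4: 1 unlike of 1 pairs (running 6/10).
Total adjacent occupied pairs: 10; unlike-type pairs: 6.

6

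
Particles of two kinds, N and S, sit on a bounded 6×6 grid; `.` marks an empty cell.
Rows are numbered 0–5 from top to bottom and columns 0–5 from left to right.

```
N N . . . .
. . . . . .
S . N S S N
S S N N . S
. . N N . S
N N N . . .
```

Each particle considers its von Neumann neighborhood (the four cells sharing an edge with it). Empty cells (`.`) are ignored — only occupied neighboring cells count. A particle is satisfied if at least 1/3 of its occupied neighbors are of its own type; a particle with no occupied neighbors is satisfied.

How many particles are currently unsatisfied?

1

Row 0: (0,0)N 1/1 ok · (0,1)N 1/1 ok
Row 2: (2,0)S 1/1 ok · (2,2)N 1/2 ok · (2,3)S 1/3 ok · (2,4)S 1/2 ok · (2,5)N 0/2 unhappy
Row 3: (3,0)S 2/2 ok · (3,1)S 1/2 ok · (3,2)N 3/4 ok · (3,3)N 2/3 ok · (3,5)S 1/2 ok
Row 4: (4,2)N 3/3 ok · (4,3)N 2/2 ok · (4,5)S 1/1 ok
Row 5: (5,0)N 1/1 ok · (5,1)N 2/2 ok · (5,2)N 2/2 ok
Unsatisfied: (2,5) — 1 in total.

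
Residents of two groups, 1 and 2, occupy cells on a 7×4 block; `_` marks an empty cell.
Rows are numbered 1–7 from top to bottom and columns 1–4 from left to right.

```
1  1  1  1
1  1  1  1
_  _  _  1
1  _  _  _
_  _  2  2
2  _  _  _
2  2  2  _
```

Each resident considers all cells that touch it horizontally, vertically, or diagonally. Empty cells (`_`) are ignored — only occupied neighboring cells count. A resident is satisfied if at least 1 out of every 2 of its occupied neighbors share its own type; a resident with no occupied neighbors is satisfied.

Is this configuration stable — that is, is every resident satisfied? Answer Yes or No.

Row 1: (1,1)1 3/3 satisfied · (1,2)1 5/5 satisfied · (1,3)1 5/5 satisfied · (1,4)1 3/3 satisfied
Row 2: (2,1)1 3/3 satisfied · (2,2)1 5/5 satisfied · (2,3)1 6/6 satisfied · (2,4)1 4/4 satisfied
Row 3: (3,4)1 2/2 satisfied
Row 4: (4,1)1 0/0 satisfied
Row 5: (5,3)2 1/1 satisfied · (5,4)2 1/1 satisfied
Row 6: (6,1)2 2/2 satisfied
Row 7: (7,1)2 2/2 satisfied · (7,2)2 3/3 satisfied · (7,3)2 1/1 satisfied
All meet the threshold, so the configuration is stable.

Yes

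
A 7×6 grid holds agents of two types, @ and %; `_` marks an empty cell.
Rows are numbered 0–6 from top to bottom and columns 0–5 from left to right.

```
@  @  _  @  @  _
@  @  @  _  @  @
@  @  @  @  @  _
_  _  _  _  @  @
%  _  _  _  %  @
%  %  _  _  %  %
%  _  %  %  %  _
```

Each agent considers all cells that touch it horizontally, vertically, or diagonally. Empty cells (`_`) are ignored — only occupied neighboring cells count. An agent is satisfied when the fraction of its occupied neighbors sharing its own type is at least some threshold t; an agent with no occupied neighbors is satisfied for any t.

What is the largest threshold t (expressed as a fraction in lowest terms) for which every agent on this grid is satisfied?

Row 0: (0,0)@ 3/3 · (0,1)@ 4/4 · (0,3)@ 3/3 · (0,4)@ 3/3
Row 1: (1,0)@ 5/5 · (1,1)@ 7/7 · (1,2)@ 6/6 · (1,4)@ 5/5 · (1,5)@ 3/3
Row 2: (2,0)@ 3/3 · (2,1)@ 5/5 · (2,2)@ 4/4 · (2,3)@ 5/5 · (2,4)@ 5/5
Row 3: (3,4)@ 4/5 · (3,5)@ 3/4
Row 4: (4,0)% 2/2 · (4,4)% 2/5 · (4,5)@ 2/5
Row 5: (5,0)% 3/3 · (5,1)% 4/4 · (5,4)% 4/5 · (5,5)% 3/4
Row 6: (6,0)% 2/2 · (6,2)% 2/2 · (6,3)% 3/3 · (6,4)% 3/3
The smallest same-type fraction is 2/5 at (4,4), which reduces to 2/5. Any threshold above that leaves this agent unsatisfied.

2/5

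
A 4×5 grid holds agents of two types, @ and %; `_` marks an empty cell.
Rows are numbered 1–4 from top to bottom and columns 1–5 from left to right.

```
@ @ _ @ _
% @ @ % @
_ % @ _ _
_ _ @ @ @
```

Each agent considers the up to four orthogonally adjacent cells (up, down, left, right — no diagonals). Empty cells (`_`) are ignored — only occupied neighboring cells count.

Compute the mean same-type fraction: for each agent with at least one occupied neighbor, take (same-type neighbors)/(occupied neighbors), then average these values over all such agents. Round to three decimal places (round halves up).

Row 1: (1,1)@ 1/2 · (1,2)@ 2/2 · (1,4)@ 0/1
Row 2: (2,1)% 0/2 · (2,2)@ 2/4 · (2,3)@ 2/3 · (2,4)% 0/3 · (2,5)@ 0/1
Row 3: (3,2)% 0/2 · (3,3)@ 2/3
Row 4: (4,3)@ 2/2 · (4,4)@ 2/2 · (4,5)@ 1/1
Sum over 13 agents: 1/2 + 2/2 + 0/1 + 0/2 + 2/4 + 2/3 + 0/3 + 0/1 + 0/2 + 2/3 + 2/2 + 2/2 + 1/1 = 19/3; mean = 19/3 ÷ 13 = 19/39 = 0.487179… → 0.487.

0.487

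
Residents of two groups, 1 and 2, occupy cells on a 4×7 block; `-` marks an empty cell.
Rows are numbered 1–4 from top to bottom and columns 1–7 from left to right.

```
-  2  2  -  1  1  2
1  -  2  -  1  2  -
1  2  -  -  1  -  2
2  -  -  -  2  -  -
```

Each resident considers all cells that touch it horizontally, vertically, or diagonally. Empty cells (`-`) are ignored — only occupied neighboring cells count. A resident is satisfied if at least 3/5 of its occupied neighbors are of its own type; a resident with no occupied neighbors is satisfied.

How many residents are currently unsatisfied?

9

(1,2)2 2/3 satisfied
(1,3)2 2/2 satisfied
(1,5)1 2/3 satisfied
(1,6)1 2/4 not
(1,7)2 1/2 not
(2,1)1 1/3 not
(2,3)2 3/3 satisfied
(2,5)1 3/4 satisfied
(2,6)2 2/6 not
(3,1)1 1/3 not
(3,2)2 2/4 not
(3,5)1 1/3 not
(3,7)2 1/1 satisfied
(4,1)2 1/2 not
(4,5)2 0/1 not
Unsatisfied: (1,6), (1,7), (2,1), (2,6), (3,1), (3,2), (3,5), (4,1), (4,5) — 9 in total.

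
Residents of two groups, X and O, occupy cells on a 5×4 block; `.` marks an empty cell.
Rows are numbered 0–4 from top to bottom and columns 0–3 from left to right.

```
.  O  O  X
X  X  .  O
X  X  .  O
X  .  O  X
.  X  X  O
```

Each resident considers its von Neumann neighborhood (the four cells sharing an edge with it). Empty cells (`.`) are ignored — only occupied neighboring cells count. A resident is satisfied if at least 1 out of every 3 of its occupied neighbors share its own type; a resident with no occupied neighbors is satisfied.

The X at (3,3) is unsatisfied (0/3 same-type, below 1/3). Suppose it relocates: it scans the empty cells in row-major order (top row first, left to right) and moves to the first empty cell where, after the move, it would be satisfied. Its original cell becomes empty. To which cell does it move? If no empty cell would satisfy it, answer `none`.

(0,0)

Vacating (3,3). Empty cells in order:
  (0,0): 1/2 same-type → satisfied — stop here.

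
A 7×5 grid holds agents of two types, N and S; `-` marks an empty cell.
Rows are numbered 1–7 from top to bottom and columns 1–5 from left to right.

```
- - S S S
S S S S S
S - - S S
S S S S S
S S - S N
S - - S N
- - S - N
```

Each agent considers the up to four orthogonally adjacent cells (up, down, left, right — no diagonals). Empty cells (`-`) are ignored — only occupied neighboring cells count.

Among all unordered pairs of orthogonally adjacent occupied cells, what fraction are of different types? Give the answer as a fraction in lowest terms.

Scan each occupied cell's neighbors to the right and below so each pair is counted once.
Row 1: S(1,3)–S(1,4)= S(1,3)–S(2,3)= S(1,4)–S(1,5)= S(1,4)–S(2,4)= S(1,5)–S(2,5)=  → 0/5 unlike.
Row 2: S(2,1)–S(2,2)= S(2,1)–S(3,1)= S(2,2)–S(2,3)= S(2,3)–S(2,4)= S(2,4)–S(2,5)= S(2,4)–S(3,4)= S(2,5)–S(3,5)=  → 0/7 unlike.
Row 3: S(3,1)–S(4,1)= S(3,4)–S(3,5)= S(3,4)–S(4,4)= S(3,5)–S(4,5)=  → 0/4 unlike.
Row 4: S(4,1)–S(4,2)= S(4,1)–S(5,1)= S(4,2)–S(4,3)= S(4,2)–S(5,2)= S(4,3)–S(4,4)= S(4,4)–S(4,5)= S(4,4)–S(5,4)= S(4,5)–N(5,5)≠  → 1/8 unlike.
Row 5: S(5,1)–S(5,2)= S(5,1)–S(6,1)= S(5,4)–N(5,5)≠ S(5,4)–S(6,4)= N(5,5)–N(6,5)=  → 1/5 unlike.
Row 6: S(6,4)–N(6,5)≠ N(6,5)–N(7,5)=  → 1/2 unlike.
Total adjacent occupied pairs: 31; unlike-type pairs: 3.
3/31 is already in lowest terms.

3/31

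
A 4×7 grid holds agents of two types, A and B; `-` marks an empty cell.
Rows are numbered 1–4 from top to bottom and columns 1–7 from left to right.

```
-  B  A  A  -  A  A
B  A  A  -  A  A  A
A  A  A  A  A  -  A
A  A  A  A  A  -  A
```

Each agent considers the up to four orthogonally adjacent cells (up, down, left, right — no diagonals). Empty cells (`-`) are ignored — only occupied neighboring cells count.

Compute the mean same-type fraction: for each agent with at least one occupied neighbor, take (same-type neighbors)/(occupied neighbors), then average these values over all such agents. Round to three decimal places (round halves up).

0.862

(1,2)B 0/2
(1,3)A 2/3
(1,4)A 1/1
(1,6)A 2/2
(1,7)A 2/2
(2,1)B 0/2
(2,2)A 2/4
(2,3)A 3/3
(2,5)A 2/2
(2,6)A 3/3
(2,7)A 3/3
(3,1)A 2/3
(3,2)A 4/4
(3,3)A 4/4
(3,4)A 3/3
(3,5)A 3/3
(3,7)A 2/2
(4,1)A 2/2
(4,2)A 3/3
(4,3)A 3/3
(4,4)A 3/3
(4,5)A 2/2
(4,7)A 1/1
Sum over 23 agents: 0/2 + 2/3 + 1/1 + 2/2 + 2/2 + 0/2 + 2/4 + 3/3 + 2/2 + 3/3 + 3/3 + 2/3 + 4/4 + 4/4 + 3/3 + 3/3 + 2/2 + 2/2 + 3/3 + 3/3 + 3/3 + 2/2 + 1/1 = 119/6; mean = 119/6 ÷ 23 = 119/138 = 0.862318… → 0.862.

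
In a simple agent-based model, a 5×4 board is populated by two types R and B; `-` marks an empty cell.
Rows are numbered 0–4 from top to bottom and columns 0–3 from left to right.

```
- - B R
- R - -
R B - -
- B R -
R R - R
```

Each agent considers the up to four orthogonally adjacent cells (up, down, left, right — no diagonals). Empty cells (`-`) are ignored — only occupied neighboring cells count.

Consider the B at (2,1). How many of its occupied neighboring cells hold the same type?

1

Occupied neighbors of (2,1): (1,1)=R, (3,1)=B, (2,0)=R.
Same type (B): 1 of 3.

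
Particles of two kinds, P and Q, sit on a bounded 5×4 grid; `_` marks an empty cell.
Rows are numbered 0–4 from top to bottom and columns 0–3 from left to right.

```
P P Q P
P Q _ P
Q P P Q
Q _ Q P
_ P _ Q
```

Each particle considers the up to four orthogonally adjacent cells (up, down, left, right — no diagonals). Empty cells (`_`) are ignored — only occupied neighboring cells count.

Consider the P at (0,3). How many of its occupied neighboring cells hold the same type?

Occupied neighbors of (0,3): (1,3)=P, (0,2)=Q.
Same type (P): 1 of 2.

1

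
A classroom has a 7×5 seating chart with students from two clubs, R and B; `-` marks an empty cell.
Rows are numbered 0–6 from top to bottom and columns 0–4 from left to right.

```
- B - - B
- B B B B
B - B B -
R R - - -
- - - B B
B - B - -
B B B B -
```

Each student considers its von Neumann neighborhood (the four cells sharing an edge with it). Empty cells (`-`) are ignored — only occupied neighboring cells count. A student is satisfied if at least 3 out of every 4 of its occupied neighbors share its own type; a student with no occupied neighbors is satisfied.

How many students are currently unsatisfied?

(0,1)B 1/1 ✓
(0,4)B 1/1 ✓
(1,1)B 2/2 ✓
(1,2)B 3/3 ✓
(1,3)B 3/3 ✓
(1,4)B 2/2 ✓
(2,0)B 0/1 ✗
(2,2)B 2/2 ✓
(2,3)B 2/2 ✓
(3,0)R 1/2 ✗
(3,1)R 1/1 ✓
(4,3)B 1/1 ✓
(4,4)B 1/1 ✓
(5,0)B 1/1 ✓
(5,2)B 1/1 ✓
(6,0)B 2/2 ✓
(6,1)B 2/2 ✓
(6,2)B 3/3 ✓
(6,3)B 1/1 ✓
Unsatisfied: (2,0), (3,0) — 2 in total.

2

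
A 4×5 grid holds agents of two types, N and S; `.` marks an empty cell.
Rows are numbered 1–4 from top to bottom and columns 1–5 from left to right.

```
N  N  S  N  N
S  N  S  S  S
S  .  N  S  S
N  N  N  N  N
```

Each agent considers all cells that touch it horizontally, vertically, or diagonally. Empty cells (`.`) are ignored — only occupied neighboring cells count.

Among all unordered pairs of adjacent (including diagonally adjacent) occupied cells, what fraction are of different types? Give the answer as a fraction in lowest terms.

Scan each occupied cell's neighbors to the right and below (and the two forward diagonals) so each pair is counted once.
Row 1: N(1,1)–N(1,2)= N(1,1)–S(2,1)≠ N(1,1)–N(2,2)= N(1,2)–S(1,3)≠ N(1,2)–N(2,2)= N(1,2)–S(2,3)≠ N(1,2)–S(2,1)≠ S(1,3)–N(1,4)≠ S(1,3)–S(2,3)= S(1,3)–S(2,4)= S(1,3)–N(2,2)≠ N(1,4)–N(1,5)= N(1,4)–S(2,4)≠ N(1,4)–S(2,5)≠ N(1,4)–S(2,3)≠ N(1,5)–S(2,5)≠ N(1,5)–S(2,4)≠  → 11/17 unlike.
Row 2: S(2,1)–N(2,2)≠ S(2,1)–S(3,1)= N(2,2)–S(2,3)≠ N(2,2)–N(3,3)= N(2,2)–S(3,1)≠ S(2,3)–S(2,4)= S(2,3)–N(3,3)≠ S(2,3)–S(3,4)= S(2,4)–S(2,5)= S(2,4)–S(3,4)= S(2,4)–S(3,5)= S(2,4)–N(3,3)≠ S(2,5)–S(3,5)= S(2,5)–S(3,4)=  → 5/14 unlike.
Row 3: S(3,1)–N(4,1)≠ S(3,1)–N(4,2)≠ N(3,3)–S(3,4)≠ N(3,3)–N(4,3)= N(3,3)–N(4,4)= N(3,3)–N(4,2)= S(3,4)–S(3,5)= S(3,4)–N(4,4)≠ S(3,4)–N(4,5)≠ S(3,4)–N(4,3)≠ S(3,5)–N(4,5)≠ S(3,5)–N(4,4)≠  → 8/12 unlike.
Row 4: N(4,1)–N(4,2)= N(4,2)–N(4,3)= N(4,3)–N(4,4)= N(4,4)–N(4,5)=  → 0/4 unlike.
Total adjacent occupied pairs: 47; unlike-type pairs: 24.
24/47 is already in lowest terms.

24/47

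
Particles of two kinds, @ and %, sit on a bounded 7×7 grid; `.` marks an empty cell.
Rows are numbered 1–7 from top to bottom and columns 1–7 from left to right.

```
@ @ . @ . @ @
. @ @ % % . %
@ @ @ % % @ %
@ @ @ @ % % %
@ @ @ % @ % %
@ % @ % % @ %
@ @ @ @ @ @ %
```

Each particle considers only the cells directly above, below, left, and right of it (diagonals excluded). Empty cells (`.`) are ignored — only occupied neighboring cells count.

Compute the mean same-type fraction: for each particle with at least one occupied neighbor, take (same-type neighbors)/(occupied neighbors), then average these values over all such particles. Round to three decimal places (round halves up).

0.657

(1,1)@ 1/1
(1,2)@ 2/2
(1,4)@ 0/1
(1,6)@ 1/1
(1,7)@ 1/2
(2,2)@ 3/3
(2,3)@ 2/3
(2,4)% 2/4
(2,5)% 2/2
(2,7)% 1/2
(3,1)@ 2/2
(3,2)@ 4/4
(3,3)@ 3/4
(3,4)% 2/4
(3,5)% 3/4
(3,6)@ 0/3
(3,7)% 2/3
(4,1)@ 3/3
(4,2)@ 4/4
(4,3)@ 4/4
(4,4)@ 1/4
(4,5)% 2/4
(4,6)% 3/4
(4,7)% 3/3
(5,1)@ 3/3
(5,2)@ 3/4
(5,3)@ 3/4
(5,4)% 1/4
(5,5)@ 0/4
(5,6)% 2/4
(5,7)% 3/3
(6,1)@ 2/3
(6,2)% 0/4
(6,3)@ 2/4
(6,4)% 2/4
(6,5)% 1/4
(6,6)@ 1/4
(6,7)% 2/3
(7,1)@ 2/2
(7,2)@ 2/3
(7,3)@ 3/3
(7,4)@ 2/3
(7,5)@ 2/3
(7,6)@ 2/3
(7,7)% 1/2
Sum over 45 particles: 1/1 + 2/2 + 0/1 + 1/1 + 1/2 + 3/3 + 2/3 + 2/4 + 2/2 + 1/2 + 2/2 + 4/4 + 3/4 + 2/4 + 3/4 + 0/3 + 2/3 + 3/3 + 4/4 + 4/4 + 1/4 + 2/4 + 3/4 + 3/3 + 3/3 + 3/4 + 3/4 + 1/4 + 0/4 + 2/4 + 3/3 + 2/3 + 0/4 + 2/4 + 2/4 + 1/4 + 1/4 + 2/3 + 2/2 + 2/3 + 3/3 + 2/3 + 2/3 + 2/3 + 1/2 = 355/12; mean = 355/12 ÷ 45 = 71/108 = 0.657407… → 0.657.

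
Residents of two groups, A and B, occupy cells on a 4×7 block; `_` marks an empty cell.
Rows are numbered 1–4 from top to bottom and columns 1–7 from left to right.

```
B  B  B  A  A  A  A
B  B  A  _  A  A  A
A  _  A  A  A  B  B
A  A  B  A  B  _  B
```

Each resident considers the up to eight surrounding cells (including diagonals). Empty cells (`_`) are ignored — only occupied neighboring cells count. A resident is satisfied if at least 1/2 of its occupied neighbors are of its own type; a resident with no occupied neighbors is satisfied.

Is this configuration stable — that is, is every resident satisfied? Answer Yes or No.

No

(1,1)B 3/3 ✓
(1,2)B 4/5 ✓
(1,3)B 2/4 ✓
(1,4)A 3/4 ✓
(1,5)A 4/4 ✓
(1,6)A 5/5 ✓
(1,7)A 3/3 ✓
(2,1)B 3/4 ✓
(2,2)B 4/7 ✓
(2,3)A 3/6 ✓
(2,5)A 6/7 ✓
(2,6)A 6/8 ✓
(2,7)A 3/5 ✓
(3,1)A 2/4 ✓
(3,3)A 4/6 ✓
(3,4)A 5/7 ✓
(3,5)A 4/6 ✓
(3,6)B 3/7 ✗
(3,7)B 2/4 ✓
(4,1)A 2/2 ✓
(4,2)A 3/4 ✓
(4,3)B 0/4 ✗
(4,4)A 3/5 ✓
(4,5)B 1/4 ✗
(4,7)B 2/2 ✓
For instance (3,6) has only 3/7 same-type neighbors, below 1/2.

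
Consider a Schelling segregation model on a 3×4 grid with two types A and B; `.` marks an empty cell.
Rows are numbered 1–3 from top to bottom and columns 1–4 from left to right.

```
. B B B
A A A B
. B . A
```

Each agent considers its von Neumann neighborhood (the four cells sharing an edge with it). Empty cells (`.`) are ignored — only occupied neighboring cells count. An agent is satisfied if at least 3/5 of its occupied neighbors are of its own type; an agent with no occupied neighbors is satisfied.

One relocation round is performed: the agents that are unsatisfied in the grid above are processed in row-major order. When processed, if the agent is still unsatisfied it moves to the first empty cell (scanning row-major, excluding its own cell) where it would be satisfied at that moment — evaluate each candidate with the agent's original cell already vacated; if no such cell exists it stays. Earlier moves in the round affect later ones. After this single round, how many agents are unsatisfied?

Initially unsatisfied (in order): (1,2), (2,2), (2,3), (2,4), (3,2), (3,4).
  (1,2): no empty cell satisfies it; stays.
  (2,2) → (3,3).
  (2,3): no empty cell satisfies it; stays.
  (2,4): no empty cell satisfies it; stays.
  (3,2): no empty cell satisfies it; stays.
  (3,4): no empty cell satisfies it; stays.
Resulting grid:
. B B B
A . A B
. B A A
Unsatisfied now: (2,3), (2,4), (3,2), (3,4).

4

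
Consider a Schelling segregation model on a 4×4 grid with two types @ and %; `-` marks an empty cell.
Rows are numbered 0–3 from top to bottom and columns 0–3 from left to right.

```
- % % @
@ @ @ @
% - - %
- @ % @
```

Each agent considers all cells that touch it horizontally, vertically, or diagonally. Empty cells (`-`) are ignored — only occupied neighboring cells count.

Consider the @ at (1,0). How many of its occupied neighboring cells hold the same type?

Occupied neighbors of (1,0): (0,1)=%, (1,1)=@, (2,0)=%.
Same type (@): 1 of 3.

1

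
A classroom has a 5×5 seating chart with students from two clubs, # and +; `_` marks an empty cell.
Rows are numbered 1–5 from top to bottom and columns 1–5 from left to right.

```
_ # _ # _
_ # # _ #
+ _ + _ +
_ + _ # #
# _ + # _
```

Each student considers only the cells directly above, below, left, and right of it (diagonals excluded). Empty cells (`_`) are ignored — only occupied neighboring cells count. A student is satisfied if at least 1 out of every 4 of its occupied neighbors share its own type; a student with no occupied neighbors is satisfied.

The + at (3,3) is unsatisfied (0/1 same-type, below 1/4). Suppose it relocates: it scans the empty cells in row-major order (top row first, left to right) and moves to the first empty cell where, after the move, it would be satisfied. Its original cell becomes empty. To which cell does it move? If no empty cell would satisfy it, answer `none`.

(2,1)

Vacating (3,3). Empty cells in order:
  (1,1): 0/1 same-type → still unsatisfied.
  (1,3): 0/3 same-type → still unsatisfied.
  (1,5): 0/2 same-type → still unsatisfied.
  (2,1): 1/2 same-type → satisfied — stop here.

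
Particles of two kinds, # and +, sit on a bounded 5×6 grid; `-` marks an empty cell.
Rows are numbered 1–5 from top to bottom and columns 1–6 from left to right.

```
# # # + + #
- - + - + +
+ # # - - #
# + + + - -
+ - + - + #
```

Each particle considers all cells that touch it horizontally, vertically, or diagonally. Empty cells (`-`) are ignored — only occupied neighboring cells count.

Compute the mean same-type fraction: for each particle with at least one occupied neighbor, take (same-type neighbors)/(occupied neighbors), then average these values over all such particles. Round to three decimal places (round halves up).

0.468

Row 1: (1,1)# 1/1 · (1,2)# 2/3 · (1,3)# 1/3 · (1,4)+ 3/4 · (1,5)+ 3/4 · (1,6)# 0/3
Row 2: (2,3)+ 1/5 · (2,5)+ 3/5 · (2,6)+ 2/4
Row 3: (3,1)+ 1/3 · (3,2)# 2/6 · (3,3)# 1/5 · (3,6)# 0/2
Row 4: (4,1)# 1/4 · (4,2)+ 4/7 · (4,3)+ 3/5 · (4,4)+ 3/4
Row 5: (5,1)+ 1/2 · (5,3)+ 3/3 · (5,5)+ 1/2 · (5,6)# 0/1
Sum over 21 particles: 1/1 + 2/3 + 1/3 + 3/4 + 3/4 + 0/3 + 1/5 + 3/5 + 2/4 + 1/3 + 2/6 + 1/5 + 0/2 + 1/4 + 4/7 + 3/5 + 3/4 + 1/2 + 3/3 + 1/2 + 0/1 = 1033/105; mean = 1033/105 ÷ 21 = 1033/2205 = 0.468480… → 0.468.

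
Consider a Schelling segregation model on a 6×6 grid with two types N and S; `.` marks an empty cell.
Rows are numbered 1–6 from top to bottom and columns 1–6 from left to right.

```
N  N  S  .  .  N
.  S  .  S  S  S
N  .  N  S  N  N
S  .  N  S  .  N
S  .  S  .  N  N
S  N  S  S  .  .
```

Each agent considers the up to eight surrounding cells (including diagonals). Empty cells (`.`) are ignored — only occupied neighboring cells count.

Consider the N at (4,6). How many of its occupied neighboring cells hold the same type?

Occupied neighbors of (4,6): (3,5)=N, (3,6)=N, (5,5)=N, (5,6)=N.
Same type (N): 4 of 4.

4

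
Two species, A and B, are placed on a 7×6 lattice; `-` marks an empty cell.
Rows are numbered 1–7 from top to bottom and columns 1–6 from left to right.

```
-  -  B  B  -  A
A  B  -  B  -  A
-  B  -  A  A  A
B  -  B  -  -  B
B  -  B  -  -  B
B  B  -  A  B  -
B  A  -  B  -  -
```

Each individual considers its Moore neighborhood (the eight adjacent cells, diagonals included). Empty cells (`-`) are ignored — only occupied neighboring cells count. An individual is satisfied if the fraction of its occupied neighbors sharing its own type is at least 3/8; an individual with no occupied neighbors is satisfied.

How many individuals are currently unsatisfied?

(1,3)B 3/3 satisfied
(1,4)B 2/2 satisfied
(1,6)A 1/1 satisfied
(2,1)A 0/2 not
(2,2)B 2/3 satisfied
(2,4)B 2/4 satisfied
(2,6)A 3/3 satisfied
(3,2)B 3/4 satisfied
(3,4)A 1/3 not
(3,5)A 3/5 satisfied
(3,6)A 2/3 satisfied
(4,1)B 2/2 satisfied
(4,3)B 2/3 satisfied
(4,6)B 1/3 not
(5,1)B 3/3 satisfied
(5,3)B 2/3 satisfied
(5,6)B 2/2 satisfied
(6,1)B 3/4 satisfied
(6,2)B 4/5 satisfied
(6,4)A 0/3 not
(6,5)B 2/3 satisfied
(7,1)B 2/3 satisfied
(7,2)A 0/3 not
(7,4)B 1/2 satisfied
Unsatisfied: (2,1), (3,4), (4,6), (6,4), (7,2) — 5 in total.

5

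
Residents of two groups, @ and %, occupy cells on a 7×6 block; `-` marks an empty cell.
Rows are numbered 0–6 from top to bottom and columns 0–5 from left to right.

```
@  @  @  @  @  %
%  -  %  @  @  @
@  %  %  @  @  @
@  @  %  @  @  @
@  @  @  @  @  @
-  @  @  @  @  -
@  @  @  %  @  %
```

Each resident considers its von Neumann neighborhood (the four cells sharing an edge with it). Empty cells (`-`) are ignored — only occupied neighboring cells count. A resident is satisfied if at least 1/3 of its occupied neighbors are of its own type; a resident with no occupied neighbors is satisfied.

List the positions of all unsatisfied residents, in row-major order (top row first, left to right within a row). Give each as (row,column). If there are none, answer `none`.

(0,0)@ 1/2 ✓
(0,1)@ 2/2 ✓
(0,2)@ 2/3 ✓
(0,3)@ 3/3 ✓
(0,4)@ 2/3 ✓
(0,5)% 0/2 ✗
(1,0)% 0/2 ✗
(1,2)% 1/3 ✓
(1,3)@ 3/4 ✓
(1,4)@ 4/4 ✓
(1,5)@ 2/3 ✓
(2,0)@ 1/3 ✓
(2,1)% 1/3 ✓
(2,2)% 3/4 ✓
(2,3)@ 3/4 ✓
(2,4)@ 4/4 ✓
(2,5)@ 3/3 ✓
(3,0)@ 3/3 ✓
(3,1)@ 2/4 ✓
(3,2)% 1/4 ✗
(3,3)@ 3/4 ✓
(3,4)@ 4/4 ✓
(3,5)@ 3/3 ✓
(4,0)@ 2/2 ✓
(4,1)@ 4/4 ✓
(4,2)@ 3/4 ✓
(4,3)@ 4/4 ✓
(4,4)@ 4/4 ✓
(4,5)@ 2/2 ✓
(5,1)@ 3/3 ✓
(5,2)@ 4/4 ✓
(5,3)@ 3/4 ✓
(5,4)@ 3/3 ✓
(6,0)@ 1/1 ✓
(6,1)@ 3/3 ✓
(6,2)@ 2/3 ✓
(6,3)% 0/3 ✗
(6,4)@ 1/3 ✓
(6,5)% 0/1 ✗

(0,5), (1,0), (3,2), (6,3), (6,5)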